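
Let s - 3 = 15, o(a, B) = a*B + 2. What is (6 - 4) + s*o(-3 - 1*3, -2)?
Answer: 254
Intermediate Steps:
o(a, B) = 2 + B*a (o(a, B) = B*a + 2 = 2 + B*a)
s = 18 (s = 3 + 15 = 18)
(6 - 4) + s*o(-3 - 1*3, -2) = (6 - 4) + 18*(2 - 2*(-3 - 1*3)) = 2 + 18*(2 - 2*(-3 - 3)) = 2 + 18*(2 - 2*(-6)) = 2 + 18*(2 + 12) = 2 + 18*14 = 2 + 252 = 254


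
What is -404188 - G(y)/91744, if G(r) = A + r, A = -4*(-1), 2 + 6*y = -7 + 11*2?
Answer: -222490943269/550464 ≈ -4.0419e+5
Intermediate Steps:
y = 13/6 (y = -⅓ + (-7 + 11*2)/6 = -⅓ + (-7 + 22)/6 = -⅓ + (⅙)*15 = -⅓ + 5/2 = 13/6 ≈ 2.1667)
A = 4
G(r) = 4 + r
-404188 - G(y)/91744 = -404188 - (4 + 13/6)/91744 = -404188 - 37/(6*91744) = -404188 - 1*37/550464 = -404188 - 37/550464 = -222490943269/550464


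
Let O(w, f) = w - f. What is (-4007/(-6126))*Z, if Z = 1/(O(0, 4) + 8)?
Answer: 4007/24504 ≈ 0.16352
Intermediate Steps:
Z = 1/4 (Z = 1/((0 - 1*4) + 8) = 1/((0 - 4) + 8) = 1/(-4 + 8) = 1/4 ≈ 0.25000)
(-4007/(-6126))*Z = -4007/(-6126)*(1/4) = -4007*(-1/6126)*(1/4) = (4007/6126)*(1/4) = 4007/24504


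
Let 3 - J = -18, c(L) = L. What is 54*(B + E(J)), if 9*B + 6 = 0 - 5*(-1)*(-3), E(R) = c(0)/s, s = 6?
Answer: -126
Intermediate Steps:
J = 21 (J = 3 - 1*(-18) = 3 + 18 = 21)
E(R) = 0 (E(R) = 0/6 = 0*(⅙) = 0)
B = -7/3 (B = -⅔ + (0 - 5*(-1)*(-3))/9 = -⅔ + (0 + 5*(-3))/9 = -⅔ + (0 - 15)/9 = -⅔ + (⅑)*(-15) = -⅔ - 5/3 = -7/3 ≈ -2.3333)
54*(B + E(J)) = 54*(-7/3 + 0) = 54*(-7/3) = -126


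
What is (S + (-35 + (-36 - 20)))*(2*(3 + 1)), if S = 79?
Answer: -96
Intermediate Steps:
(S + (-35 + (-36 - 20)))*(2*(3 + 1)) = (79 + (-35 + (-36 - 20)))*(2*(3 + 1)) = (79 + (-35 - 56))*(2*4) = (79 - 91)*8 = -12*8 = -96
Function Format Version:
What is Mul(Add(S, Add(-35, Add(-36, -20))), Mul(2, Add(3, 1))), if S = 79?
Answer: -96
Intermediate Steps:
Mul(Add(S, Add(-35, Add(-36, -20))), Mul(2, Add(3, 1))) = Mul(Add(79, Add(-35, Add(-36, -20))), Mul(2, Add(3, 1))) = Mul(Add(79, Add(-35, -56)), Mul(2, 4)) = Mul(Add(79, -91), 8) = Mul(-12, 8) = -96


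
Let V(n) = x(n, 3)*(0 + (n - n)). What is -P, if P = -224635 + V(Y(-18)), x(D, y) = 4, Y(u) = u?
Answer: 224635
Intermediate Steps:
V(n) = 0 (V(n) = 4*(0 + (n - n)) = 4*(0 + 0) = 4*0 = 0)
P = -224635 (P = -224635 + 0 = -224635)
-P = -1*(-224635) = 224635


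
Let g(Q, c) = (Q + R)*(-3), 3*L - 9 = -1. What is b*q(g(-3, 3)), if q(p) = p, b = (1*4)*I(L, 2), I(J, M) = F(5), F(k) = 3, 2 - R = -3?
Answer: -72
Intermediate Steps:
L = 8/3 (L = 3 + (1/3)*(-1) = 3 - 1/3 = 8/3 ≈ 2.6667)
R = 5 (R = 2 - 1*(-3) = 2 + 3 = 5)
I(J, M) = 3
g(Q, c) = -15 - 3*Q (g(Q, c) = (Q + 5)*(-3) = (5 + Q)*(-3) = -15 - 3*Q)
b = 12 (b = (1*4)*3 = 4*3 = 12)
b*q(g(-3, 3)) = 12*(-15 - 3*(-3)) = 12*(-15 + 9) = 12*(-6) = -72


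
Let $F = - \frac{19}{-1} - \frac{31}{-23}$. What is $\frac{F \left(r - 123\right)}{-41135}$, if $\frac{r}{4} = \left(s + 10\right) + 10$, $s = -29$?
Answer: $\frac{74412}{946105} \approx 0.078651$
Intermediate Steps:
$r = -36$ ($r = 4 \left(\left(-29 + 10\right) + 10\right) = 4 \left(-19 + 10\right) = 4 \left(-9\right) = -36$)
$F = \frac{468}{23}$ ($F = \left(-19\right) \left(-1\right) - - \frac{31}{23} = 19 + \frac{31}{23} = \frac{468}{23} \approx 20.348$)
$\frac{F \left(r - 123\right)}{-41135} = \frac{\frac{468}{23} \left(-36 - 123\right)}{-41135} = \frac{468}{23} \left(-159\right) \left(- \frac{1}{41135}\right) = \left(- \frac{74412}{23}\right) \left(- \frac{1}{41135}\right) = \frac{74412}{946105}$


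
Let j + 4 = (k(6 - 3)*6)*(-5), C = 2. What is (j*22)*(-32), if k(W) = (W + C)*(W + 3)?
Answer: 636416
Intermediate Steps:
k(W) = (2 + W)*(3 + W) (k(W) = (W + 2)*(W + 3) = (2 + W)*(3 + W))
j = -904 (j = -4 + ((6 + (6 - 3)² + 5*(6 - 3))*6)*(-5) = -4 + ((6 + 3² + 5*3)*6)*(-5) = -4 + ((6 + 9 + 15)*6)*(-5) = -4 + (30*6)*(-5) = -4 + 180*(-5) = -4 - 900 = -904)
(j*22)*(-32) = -904*22*(-32) = -19888*(-32) = 636416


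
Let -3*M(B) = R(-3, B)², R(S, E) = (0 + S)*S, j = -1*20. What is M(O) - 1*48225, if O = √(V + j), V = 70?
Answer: -48252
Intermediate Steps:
j = -20
R(S, E) = S² (R(S, E) = S*S = S²)
O = 5*√2 (O = √(70 - 20) = √50 = 5*√2 ≈ 7.0711)
M(B) = -27 (M(B) = -((-3)²)²/3 = -⅓*9² = -⅓*81 = -27)
M(O) - 1*48225 = -27 - 1*48225 = -27 - 48225 = -48252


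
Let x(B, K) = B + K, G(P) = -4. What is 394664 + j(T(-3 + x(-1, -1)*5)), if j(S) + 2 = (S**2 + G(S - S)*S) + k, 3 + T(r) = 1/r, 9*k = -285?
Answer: 200088619/507 ≈ 3.9465e+5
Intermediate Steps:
k = -95/3 (k = (1/9)*(-285) = -95/3 ≈ -31.667)
T(r) = -3 + 1/r
j(S) = -101/3 + S**2 - 4*S (j(S) = -2 + ((S**2 - 4*S) - 95/3) = -2 + (-95/3 + S**2 - 4*S) = -101/3 + S**2 - 4*S)
394664 + j(T(-3 + x(-1, -1)*5)) = 394664 + (-101/3 + (-3 + 1/(-3 + (-1 - 1)*5))**2 - 4*(-3 + 1/(-3 + (-1 - 1)*5))) = 394664 + (-101/3 + (-3 + 1/(-3 - 2*5))**2 - 4*(-3 + 1/(-3 - 2*5))) = 394664 + (-101/3 + (-3 + 1/(-3 - 10))**2 - 4*(-3 + 1/(-3 - 10))) = 394664 + (-101/3 + (-3 + 1/(-13))**2 - 4*(-3 + 1/(-13))) = 394664 + (-101/3 + (-3 - 1/13)**2 - 4*(-3 - 1/13)) = 394664 + (-101/3 + (-40/13)**2 - 4*(-40/13)) = 394664 + (-101/3 + 1600/169 + 160/13) = 394664 - 6029/507 = 200088619/507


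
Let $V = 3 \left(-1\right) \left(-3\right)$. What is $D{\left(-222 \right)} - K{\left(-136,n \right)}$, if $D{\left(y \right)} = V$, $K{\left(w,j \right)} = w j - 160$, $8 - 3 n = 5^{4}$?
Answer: $- \frac{83405}{3} \approx -27802.0$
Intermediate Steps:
$n = - \frac{617}{3}$ ($n = \frac{8}{3} - \frac{5^{4}}{3} = \frac{8}{3} - \frac{625}{3} = - \frac{617}{3} \approx -205.67$)
$V = 9$ ($V = \left(-3\right) \left(-3\right) = 9$)
$K{\left(w,j \right)} = -160 + j w$ ($K{\left(w,j \right)} = j w - 160 = -160 + j w$)
$D{\left(y \right)} = 9$
$D{\left(-222 \right)} - K{\left(-136,n \right)} = 9 - \left(-160 - - \frac{83912}{3}\right) = 9 - \left(-160 + \frac{83912}{3}\right) = 9 - \frac{83432}{3} = - \frac{83405}{3}$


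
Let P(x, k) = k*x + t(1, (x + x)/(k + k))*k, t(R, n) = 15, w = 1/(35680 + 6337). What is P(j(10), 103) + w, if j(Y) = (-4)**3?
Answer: -212059798/42017 ≈ -5047.0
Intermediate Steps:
w = 1/42017 ≈ 2.3800e-5
j(Y) = -64
P(x, k) = 15*k + k*x (P(x, k) = k*x + 15*k = 15*k + k*x)
P(j(10), 103) + w = 103*(15 - 64) + 1/42017 = 103*(-49) + 1/42017 = -5047 + 1/42017 = -212059798/42017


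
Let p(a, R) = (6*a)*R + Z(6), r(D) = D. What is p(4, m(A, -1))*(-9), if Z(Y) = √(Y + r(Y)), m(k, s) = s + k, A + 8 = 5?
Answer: 864 - 18*√3 ≈ 832.82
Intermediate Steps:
A = -3 (A = -8 + 5 = -3)
m(k, s) = k + s
Z(Y) = √2*√Y (Z(Y) = √(Y + Y) = √(2*Y) = √2*√Y)
p(a, R) = 2*√3 + 6*R*a (p(a, R) = (6*a)*R + √2*√6 = 6*R*a + 2*√3 = 2*√3 + 6*R*a)
p(4, m(A, -1))*(-9) = (2*√3 + 6*(-3 - 1)*4)*(-9) = (2*√3 + 6*(-4)*4)*(-9) = (2*√3 - 96)*(-9) = (-96 + 2*√3)*(-9) = 864 - 18*√3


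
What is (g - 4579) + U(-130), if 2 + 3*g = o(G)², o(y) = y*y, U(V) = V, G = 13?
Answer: 14432/3 ≈ 4810.7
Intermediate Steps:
o(y) = y²
g = 28559/3 (g = -⅔ + (13²)²/3 = -⅔ + (⅓)*169² = -⅔ + (⅓)*28561 = -⅔ + 28561/3 = 28559/3 ≈ 9519.7)
(g - 4579) + U(-130) = (28559/3 - 4579) - 130 = 14822/3 - 130 = 14432/3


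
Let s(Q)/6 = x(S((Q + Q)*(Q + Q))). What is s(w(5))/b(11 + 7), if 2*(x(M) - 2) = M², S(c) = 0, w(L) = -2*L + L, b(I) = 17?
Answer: 12/17 ≈ 0.70588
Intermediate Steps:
w(L) = -L
x(M) = 2 + M²/2
s(Q) = 12 (s(Q) = 6*(2 + (½)*0²) = 6*(2 + (½)*0) = 6*(2 + 0) = 6*2 = 12)
s(w(5))/b(11 + 7) = 12/17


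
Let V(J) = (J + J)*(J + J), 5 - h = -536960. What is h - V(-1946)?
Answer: -14610699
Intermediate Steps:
h = 536965 (h = 5 - 1*(-536960) = 5 + 536960 = 536965)
V(J) = 4*J**2 (V(J) = (2*J)*(2*J) = 4*J**2)
h - V(-1946) = 536965 - 4*(-1946)**2 = 536965 - 4*3786916 = 536965 - 1*15147664 = 536965 - 15147664 = -14610699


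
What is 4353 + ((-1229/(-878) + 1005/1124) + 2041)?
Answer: 3156161677/493436 ≈ 6396.3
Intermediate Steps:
4353 + ((-1229/(-878) + 1005/1124) + 2041) = 4353 + ((-1229*(-1/878) + 1005*(1/1124)) + 2041) = 4353 + ((1229/878 + 1005/1124) + 2041) = 4353 + (1131893/493436 + 2041) = 4353 + 1008234769/493436 = 3156161677/493436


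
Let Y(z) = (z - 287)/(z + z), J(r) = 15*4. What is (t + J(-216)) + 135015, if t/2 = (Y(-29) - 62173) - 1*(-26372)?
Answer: 1841033/29 ≈ 63484.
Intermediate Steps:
J(r) = 60
Y(z) = (-287 + z)/(2*z) (Y(z) = (-287 + z)/((2*z)) = (-287 + z)*(1/(2*z)) = (-287 + z)/(2*z))
t = -2076142/29 (t = 2*(((½)*(-287 - 29)/(-29) - 62173) - 1*(-26372)) = 2*(((½)*(-1/29)*(-316) - 62173) + 26372) = 2*((158/29 - 62173) + 26372) = 2*(-1802859/29 + 26372) = 2*(-1038071/29) = -2076142/29 ≈ -71591.)
(t + J(-216)) + 135015 = (-2076142/29 + 60) + 135015 = -2074402/29 + 135015 = 1841033/29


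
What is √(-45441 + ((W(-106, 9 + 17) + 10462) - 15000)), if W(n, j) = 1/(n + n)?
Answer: I*√561564097/106 ≈ 223.56*I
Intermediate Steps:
W(n, j) = 1/(2*n)
√(-45441 + ((W(-106, 9 + 17) + 10462) - 15000)) = √(-45441 + (((½)/(-106) + 10462) - 15000)) = √(-45441 + (((½)*(-1/106) + 10462) - 15000)) = √(-45441 + ((-1/212 + 10462) - 15000)) = √(-45441 + (2217943/212 - 15000)) = √(-45441 - 962057/212) = √(-10595549/212) = I*√561564097/106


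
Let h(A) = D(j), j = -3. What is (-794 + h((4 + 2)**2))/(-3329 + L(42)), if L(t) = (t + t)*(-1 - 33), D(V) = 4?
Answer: 158/1237 ≈ 0.12773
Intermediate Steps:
h(A) = 4
L(t) = -68*t (L(t) = (2*t)*(-34) = -68*t)
(-794 + h((4 + 2)**2))/(-3329 + L(42)) = (-794 + 4)/(-3329 - 68*42) = -790/(-3329 - 2856) = -790/(-6185) = -790*(-1/6185) = 158/1237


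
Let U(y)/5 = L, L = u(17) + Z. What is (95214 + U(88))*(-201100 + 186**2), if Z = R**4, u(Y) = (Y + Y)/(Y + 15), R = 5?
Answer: -32749442817/2 ≈ -1.6375e+10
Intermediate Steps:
u(Y) = 2*Y/(15 + Y) (u(Y) = (2*Y)/(15 + Y) = 2*Y/(15 + Y))
Z = 625 (Z = 5**4 = 625)
L = 10017/16 (L = 2*17/(15 + 17) + 625 = 2*17/32 + 625 = 2*17*(1/32) + 625 = 17/16 + 625 = 10017/16 ≈ 626.06)
U(y) = 50085/16 (U(y) = 5*(10017/16) = 50085/16)
(95214 + U(88))*(-201100 + 186**2) = (95214 + 50085/16)*(-201100 + 186**2) = 1573509*(-201100 + 34596)/16 = (1573509/16)*(-166504) = -32749442817/2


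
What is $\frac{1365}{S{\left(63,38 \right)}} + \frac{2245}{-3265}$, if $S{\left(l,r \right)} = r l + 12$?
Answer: $- \frac{62983}{523706} \approx -0.12026$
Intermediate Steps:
$S{\left(l,r \right)} = 12 + l r$ ($S{\left(l,r \right)} = l r + 12 = 12 + l r$)
$\frac{1365}{S{\left(63,38 \right)}} + \frac{2245}{-3265} = \frac{1365}{12 + 63 \cdot 38} + \frac{2245}{-3265} = \frac{1365}{12 + 2394} + 2245 \left(- \frac{1}{3265}\right) = \frac{1365}{2406} - \frac{449}{653} = 1365 \cdot \frac{1}{2406} - \frac{449}{653} = \frac{455}{802} - \frac{449}{653} = - \frac{62983}{523706}$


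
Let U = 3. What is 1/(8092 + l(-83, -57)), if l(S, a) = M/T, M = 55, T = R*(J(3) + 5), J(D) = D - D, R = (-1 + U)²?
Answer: 4/32379 ≈ 0.00012354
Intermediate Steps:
R = 4 (R = (-1 + 3)² = 2² = 4)
J(D) = 0
T = 20 (T = 4*(0 + 5) = 4*5 = 20)
l(S, a) = 11/4 (l(S, a) = 55/20 = 55*(1/20) = 11/4)
1/(8092 + l(-83, -57)) = 1/(8092 + 11/4) = 1/(32379/4) = 4/32379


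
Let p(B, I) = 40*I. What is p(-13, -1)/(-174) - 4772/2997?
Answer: -118408/86913 ≈ -1.3624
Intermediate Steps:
p(-13, -1)/(-174) - 4772/2997 = (40*(-1))/(-174) - 4772/2997 = -40*(-1/174) - 4772*1/2997 = 20/87 - 4772/2997 = -118408/86913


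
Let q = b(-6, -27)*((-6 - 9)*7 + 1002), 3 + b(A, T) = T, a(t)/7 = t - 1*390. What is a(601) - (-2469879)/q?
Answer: 4141799/2990 ≈ 1385.2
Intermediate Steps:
a(t) = -2730 + 7*t (a(t) = 7*(t - 1*390) = 7*(t - 390) = 7*(-390 + t) = -2730 + 7*t)
b(A, T) = -3 + T
q = -26910 (q = (-3 - 27)*((-6 - 9)*7 + 1002) = -30*(-15*7 + 1002) = -30*(-105 + 1002) = -30*897 = -26910)
a(601) - (-2469879)/q = (-2730 + 7*601) - (-2469879)/(-26910) = (-2730 + 4207) - (-2469879)*(-1)/26910 = 1477 - 1*274431/2990 = 1477 - 274431/2990 = 4141799/2990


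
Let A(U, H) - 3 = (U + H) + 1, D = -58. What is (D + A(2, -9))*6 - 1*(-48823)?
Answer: 48457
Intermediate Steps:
A(U, H) = 4 + H + U (A(U, H) = 3 + ((U + H) + 1) = 3 + ((H + U) + 1) = 3 + (1 + H + U) = 4 + H + U)
(D + A(2, -9))*6 - 1*(-48823) = (-58 + (4 - 9 + 2))*6 - 1*(-48823) = (-58 - 3)*6 + 48823 = -61*6 + 48823 = -366 + 48823 = 48457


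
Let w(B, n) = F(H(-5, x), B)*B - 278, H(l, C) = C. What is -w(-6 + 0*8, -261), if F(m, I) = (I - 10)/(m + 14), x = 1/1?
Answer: 1358/5 ≈ 271.60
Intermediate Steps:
x = 1
F(m, I) = (-10 + I)/(14 + m)
w(B, n) = -278 + B*(-⅔ + B/15) (w(B, n) = ((-10 + B)/(14 + 1))*B - 278 = ((-10 + B)/15)*B - 278 = (-⅔ + B/15)*B - 278 = B*(-⅔ + B/15) - 278 = -278 + B*(-⅔ + B/15))
-w(-6 + 0*8, -261) = -(-278 + (-6 + 0*8)*(-10 + (-6 + 0*8))/15) = -(-278 + (-6 + 0)*(-10 + (-6 + 0))/15) = -(-278 + (1/15)*(-6)*(-10 - 6)) = -(-278 + (1/15)*(-6)*(-16)) = -(-278 + 32/5) = -1*(-1358/5) = 1358/5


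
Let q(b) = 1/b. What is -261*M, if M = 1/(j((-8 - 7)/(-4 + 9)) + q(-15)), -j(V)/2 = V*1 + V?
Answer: -3915/179 ≈ -21.872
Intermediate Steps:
j(V) = -4*V (j(V) = -2*(V*1 + V) = -2*(V + V) = -4*V)
M = 15/179 (M = 1/(-4*(-8 - 7)/(-4 + 9) + 1/(-15)) = 1/(-(-60)/5 - 1/15) = 1/(-4*(-3) - 1/15) = 1/(12 - 1/15) = 1/(179/15) = 15/179 ≈ 0.083799)
-261*M = -261*15/179 = -1*3915/179 = -3915/179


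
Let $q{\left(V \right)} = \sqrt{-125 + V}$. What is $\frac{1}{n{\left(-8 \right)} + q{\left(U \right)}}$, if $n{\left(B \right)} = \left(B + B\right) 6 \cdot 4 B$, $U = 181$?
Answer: $\frac{384}{1179641} - \frac{\sqrt{14}}{4718564} \approx 0.00032473$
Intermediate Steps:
$n{\left(B \right)} = 48 B^{2}$ ($n{\left(B \right)} = 2 B 6 \cdot 4 B = 12 B 4 B = 48 B B = 48 B^{2}$)
$\frac{1}{n{\left(-8 \right)} + q{\left(U \right)}} = \frac{1}{48 \left(-8\right)^{2} + \sqrt{-125 + 181}} = \frac{1}{48 \cdot 64 + \sqrt{56}} = \frac{1}{3072 + 2 \sqrt{14}}$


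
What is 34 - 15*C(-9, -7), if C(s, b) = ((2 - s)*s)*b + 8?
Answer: -10481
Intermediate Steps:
C(s, b) = 8 + b*s*(2 - s) (C(s, b) = (s*(2 - s))*b + 8 = b*s*(2 - s) + 8 = 8 + b*s*(2 - s))
34 - 15*C(-9, -7) = 34 - 15*(8 - 1*(-7)*(-9)² + 2*(-7)*(-9)) = 34 - 15*(8 - 1*(-7)*81 + 126) = 34 - 15*(8 + 567 + 126) = 34 - 15*701 = 34 - 10515 = -10481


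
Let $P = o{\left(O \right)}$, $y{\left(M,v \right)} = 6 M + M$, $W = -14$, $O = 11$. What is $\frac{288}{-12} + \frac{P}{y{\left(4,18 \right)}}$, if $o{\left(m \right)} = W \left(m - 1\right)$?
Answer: $-29$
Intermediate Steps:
$y{\left(M,v \right)} = 7 M$
$o{\left(m \right)} = 14 - 14 m$ ($o{\left(m \right)} = - 14 \left(m - 1\right) = - 14 \left(-1 + m\right) = 14 - 14 m$)
$P = -140$ ($P = 14 - 154 = -140$)
$\frac{288}{-12} + \frac{P}{y{\left(4,18 \right)}} = \frac{288}{-12} - \frac{140}{7 \cdot 4} = 288 \left(- \frac{1}{12}\right) - \frac{140}{28} = -24 - 5 = -29$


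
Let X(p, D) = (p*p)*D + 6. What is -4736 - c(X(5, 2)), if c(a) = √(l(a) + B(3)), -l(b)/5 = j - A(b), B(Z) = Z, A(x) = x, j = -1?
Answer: -4736 - 12*√2 ≈ -4753.0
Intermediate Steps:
l(b) = 5 + 5*b (l(b) = -5*(-1 - b) = 5 + 5*b)
X(p, D) = 6 + D*p² (X(p, D) = p²*D + 6 = D*p² + 6 = 6 + D*p²)
c(a) = √(8 + 5*a) (c(a) = √((5 + 5*a) + 3) = √(8 + 5*a))
-4736 - c(X(5, 2)) = -4736 - √(8 + 5*(6 + 2*5²)) = -4736 - √(8 + 5*(6 + 2*25)) = -4736 - √(8 + 5*(6 + 50)) = -4736 - √(8 + 5*56) = -4736 - √(8 + 280) = -4736 - √288 = -4736 - 12*√2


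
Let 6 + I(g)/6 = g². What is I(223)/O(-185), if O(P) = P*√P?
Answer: 298338*I*√185/34225 ≈ 118.56*I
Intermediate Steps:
O(P) = P^(3/2)
I(g) = -36 + 6*g²
I(223)/O(-185) = (-36 + 6*223²)/((-185)^(3/2)) = (-36 + 6*49729)/((-185*I*√185)) = (-36 + 298374)*(I*√185/34225) = 298338*(I*√185/34225) = 298338*I*√185/34225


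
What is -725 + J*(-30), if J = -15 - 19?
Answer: 295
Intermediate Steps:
J = -34
-725 + J*(-30) = -725 - 34*(-30) = -725 + 1020 = 295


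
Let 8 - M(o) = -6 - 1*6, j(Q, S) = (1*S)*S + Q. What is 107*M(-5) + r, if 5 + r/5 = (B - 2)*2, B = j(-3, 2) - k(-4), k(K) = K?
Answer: 2145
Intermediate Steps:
j(Q, S) = Q + S**2 (j(Q, S) = S*S + Q = S**2 + Q = Q + S**2)
M(o) = 20 (M(o) = 8 - (-6 - 1*6) = 8 - (-6 - 6) = 8 - 1*(-12) = 8 + 12 = 20)
B = 5 (B = (-3 + 2**2) - 1*(-4) = (-3 + 4) + 4 = 1 + 4 = 5)
r = 5 (r = -25 + 5*((5 - 2)*2) = -25 + 5*(3*2) = -25 + 5*6 = -25 + 30 = 5)
107*M(-5) + r = 107*20 + 5 = 2140 + 5 = 2145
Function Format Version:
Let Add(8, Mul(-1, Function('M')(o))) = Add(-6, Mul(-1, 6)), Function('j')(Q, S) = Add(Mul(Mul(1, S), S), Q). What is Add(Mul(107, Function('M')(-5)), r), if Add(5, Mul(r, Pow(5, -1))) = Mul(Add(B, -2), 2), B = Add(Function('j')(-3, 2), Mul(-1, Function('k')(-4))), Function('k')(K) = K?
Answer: 2145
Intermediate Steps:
Function('j')(Q, S) = Add(Q, Pow(S, 2)) (Function('j')(Q, S) = Add(Mul(S, S), Q) = Add(Pow(S, 2), Q) = Add(Q, Pow(S, 2)))
Function('M')(o) = 20 (Function('M')(o) = Add(8, Mul(-1, Add(-6, Mul(-1, 6)))) = Add(8, Mul(-1, Add(-6, -6))) = Add(8, Mul(-1, -12)) = Add(8, 12) = 20)
B = 5 (B = Add(Add(-3, Pow(2, 2)), Mul(-1, -4)) = Add(Add(-3, 4), 4) = Add(1, 4) = 5)
r = 5 (r = Add(-25, Mul(5, Mul(Add(5, -2), 2))) = Add(-25, Mul(5, Mul(3, 2))) = Add(-25, Mul(5, 6)) = Add(-25, 30) = 5)
Add(Mul(107, Function('M')(-5)), r) = Add(Mul(107, 20), 5) = Add(2140, 5) = 2145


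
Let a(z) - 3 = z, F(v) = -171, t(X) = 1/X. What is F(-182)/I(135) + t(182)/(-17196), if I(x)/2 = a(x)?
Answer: -44597849/71982456 ≈ -0.61957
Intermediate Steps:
a(z) = 3 + z
I(x) = 6 + 2*x (I(x) = 2*(3 + x) = 6 + 2*x)
F(-182)/I(135) + t(182)/(-17196) = -171/(6 + 2*135) + 1/(182*(-17196)) = -171/(6 + 270) + (1/182)*(-1/17196) = -171/276 - 1/3129672 = -171*1/276 - 1/3129672 = -57/92 - 1/3129672 = -44597849/71982456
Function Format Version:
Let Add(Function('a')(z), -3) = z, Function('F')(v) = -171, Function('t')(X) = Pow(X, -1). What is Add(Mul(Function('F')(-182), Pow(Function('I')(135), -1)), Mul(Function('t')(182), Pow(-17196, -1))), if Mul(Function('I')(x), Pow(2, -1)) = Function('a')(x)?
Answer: Rational(-44597849, 71982456) ≈ -0.61957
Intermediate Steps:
Function('a')(z) = Add(3, z)
Function('I')(x) = Add(6, Mul(2, x)) (Function('I')(x) = Mul(2, Add(3, x)) = Add(6, Mul(2, x)))
Add(Mul(Function('F')(-182), Pow(Function('I')(135), -1)), Mul(Function('t')(182), Pow(-17196, -1))) = Add(Mul(-171, Pow(Add(6, Mul(2, 135)), -1)), Mul(Pow(182, -1), Pow(-17196, -1))) = Add(Mul(-171, Pow(Add(6, 270), -1)), Mul(Rational(1, 182), Rational(-1, 17196))) = Add(Mul(-171, Pow(276, -1)), Rational(-1, 3129672)) = Add(Mul(-171, Rational(1, 276)), Rational(-1, 3129672)) = Add(Rational(-57, 92), Rational(-1, 3129672)) = Rational(-44597849, 71982456)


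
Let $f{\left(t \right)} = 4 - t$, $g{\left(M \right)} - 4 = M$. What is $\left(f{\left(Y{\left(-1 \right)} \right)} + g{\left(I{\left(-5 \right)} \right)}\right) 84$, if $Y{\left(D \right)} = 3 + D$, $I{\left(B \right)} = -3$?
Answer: $252$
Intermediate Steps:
$g{\left(M \right)} = 4 + M$
$\left(f{\left(Y{\left(-1 \right)} \right)} + g{\left(I{\left(-5 \right)} \right)}\right) 84 = \left(\left(4 - \left(3 - 1\right)\right) + \left(4 - 3\right)\right) 84 = \left(\left(4 - 2\right) + 1\right) 84 = \left(2 + 1\right) 84 = 3 \cdot 84 = 252$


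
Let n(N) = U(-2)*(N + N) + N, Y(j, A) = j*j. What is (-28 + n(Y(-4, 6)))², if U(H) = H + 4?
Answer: 2704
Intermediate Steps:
U(H) = 4 + H
Y(j, A) = j²
n(N) = 5*N (n(N) = (4 - 2)*(N + N) + N = 2*(2*N) + N = 4*N + N = 5*N)
(-28 + n(Y(-4, 6)))² = (-28 + 5*(-4)²)² = (-28 + 5*16)² = (-28 + 80)² = 52² = 2704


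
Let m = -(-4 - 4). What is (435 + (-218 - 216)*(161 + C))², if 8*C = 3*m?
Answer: 5004289081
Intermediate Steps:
m = 8 (m = -1*(-8) = 8)
C = 3 (C = (3*8)/8 = (⅛)*24 = 3)
(435 + (-218 - 216)*(161 + C))² = (435 + (-218 - 216)*(161 + 3))² = (435 - 434*164)² = (435 - 71176)² = (-70741)² = 5004289081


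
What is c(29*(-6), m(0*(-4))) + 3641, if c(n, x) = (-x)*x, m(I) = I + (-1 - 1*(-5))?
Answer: 3625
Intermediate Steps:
m(I) = 4 + I (m(I) = I + (-1 + 5) = I + 4 = 4 + I)
c(n, x) = -x²
c(29*(-6), m(0*(-4))) + 3641 = -(4 + 0*(-4))² + 3641 = -(4 + 0)² + 3641 = -1*4² + 3641 = -1*16 + 3641 = -16 + 3641 = 3625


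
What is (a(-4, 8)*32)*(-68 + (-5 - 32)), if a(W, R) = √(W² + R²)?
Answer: -13440*√5 ≈ -30053.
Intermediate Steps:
a(W, R) = √(R² + W²)
(a(-4, 8)*32)*(-68 + (-5 - 32)) = (√(8² + (-4)²)*32)*(-68 + (-5 - 32)) = (√(64 + 16)*32)*(-68 - 37) = (√80*32)*(-105) = ((4*√5)*32)*(-105) = (128*√5)*(-105) = -13440*√5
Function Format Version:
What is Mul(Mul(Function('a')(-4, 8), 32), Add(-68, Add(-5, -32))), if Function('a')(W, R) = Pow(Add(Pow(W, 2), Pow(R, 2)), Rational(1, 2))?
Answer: Mul(-13440, Pow(5, Rational(1, 2))) ≈ -30053.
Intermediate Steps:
Function('a')(W, R) = Pow(Add(Pow(R, 2), Pow(W, 2)), Rational(1, 2))
Mul(Mul(Function('a')(-4, 8), 32), Add(-68, Add(-5, -32))) = Mul(Mul(Pow(Add(Pow(8, 2), Pow(-4, 2)), Rational(1, 2)), 32), Add(-68, Add(-5, -32))) = Mul(Mul(Pow(Add(64, 16), Rational(1, 2)), 32), Add(-68, -37)) = Mul(Mul(Pow(80, Rational(1, 2)), 32), -105) = Mul(Mul(Mul(4, Pow(5, Rational(1, 2))), 32), -105) = Mul(Mul(128, Pow(5, Rational(1, 2))), -105) = Mul(-13440, Pow(5, Rational(1, 2)))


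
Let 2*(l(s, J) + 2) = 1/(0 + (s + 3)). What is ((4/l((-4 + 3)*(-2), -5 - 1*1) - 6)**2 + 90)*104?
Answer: 5845424/361 ≈ 16192.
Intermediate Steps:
l(s, J) = -2 + 1/(2*(3 + s)) (l(s, J) = -2 + 1/(2*(0 + (s + 3))) = -2 + 1/(2*(0 + (3 + s))) = -2 + 1/(2*(3 + s)))
((4/l((-4 + 3)*(-2), -5 - 1*1) - 6)**2 + 90)*104 = ((4/(((-11 - 4*(-4 + 3)*(-2))/(2*(3 + (-4 + 3)*(-2))))) - 6)**2 + 90)*104 = ((4/(((-11 - (-4)*(-2))/(2*(3 - 1*(-2))))) - 6)**2 + 90)*104 = ((4/(((-11 - 4*2)/(2*(3 + 2)))) - 6)**2 + 90)*104 = ((4/(((1/2)*(-11 - 8)/5)) - 6)**2 + 90)*104 = ((4/(((1/2)*(1/5)*(-19))) - 6)**2 + 90)*104 = ((4/(-19/10) - 6)**2 + 90)*104 = ((4*(-10/19) - 6)**2 + 90)*104 = ((-40/19 - 6)**2 + 90)*104 = ((-154/19)**2 + 90)*104 = (23716/361 + 90)*104 = (56206/361)*104 = 5845424/361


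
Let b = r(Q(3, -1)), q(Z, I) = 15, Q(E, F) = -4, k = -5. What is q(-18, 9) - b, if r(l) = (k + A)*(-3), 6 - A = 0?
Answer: 18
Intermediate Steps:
A = 6 (A = 6 - 1*0 = 6 + 0 = 6)
r(l) = -3 (r(l) = (-5 + 6)*(-3) = 1*(-3) = -3)
b = -3
q(-18, 9) - b = 15 - 1*(-3) = 15 + 3 = 18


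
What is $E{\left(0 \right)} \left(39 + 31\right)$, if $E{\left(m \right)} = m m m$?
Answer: $0$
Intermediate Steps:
$E{\left(m \right)} = m^{3}$ ($E{\left(m \right)} = m^{2} m = m^{3}$)
$E{\left(0 \right)} \left(39 + 31\right) = 0^{3} \left(39 + 31\right) = 0 \cdot 70 = 0$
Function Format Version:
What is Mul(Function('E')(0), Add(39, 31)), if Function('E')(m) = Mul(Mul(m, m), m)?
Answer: 0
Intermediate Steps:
Function('E')(m) = Pow(m, 3) (Function('E')(m) = Mul(Pow(m, 2), m) = Pow(m, 3))
Mul(Function('E')(0), Add(39, 31)) = Mul(Pow(0, 3), Add(39, 31)) = Mul(0, 70) = 0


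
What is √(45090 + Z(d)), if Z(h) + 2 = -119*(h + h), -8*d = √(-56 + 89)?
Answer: √(180352 + 119*√33)/2 ≈ 212.74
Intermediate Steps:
d = -√33/8 (d = -√(-56 + 89)/8 = -√33/8 ≈ -0.71807)
Z(h) = -2 - 238*h (Z(h) = -2 - 119*(h + h) = -2 - 238*h)
√(45090 + Z(d)) = √(45090 + (-2 - (-119)*√33/4)) = √(45090 + (-2 + 119*√33/4)) = √(45088 + 119*√33/4)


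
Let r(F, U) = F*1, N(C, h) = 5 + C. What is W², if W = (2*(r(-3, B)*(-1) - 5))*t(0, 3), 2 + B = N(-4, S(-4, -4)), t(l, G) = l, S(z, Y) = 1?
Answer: 0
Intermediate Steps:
B = -1 (B = -2 + (5 - 4) = -2 + 1 = -1)
r(F, U) = F
W = 0 (W = (2*(-3*(-1) - 5))*0 = (2*(3 - 5))*0 = (2*(-2))*0 = -4*0 = 0)
W² = 0² = 0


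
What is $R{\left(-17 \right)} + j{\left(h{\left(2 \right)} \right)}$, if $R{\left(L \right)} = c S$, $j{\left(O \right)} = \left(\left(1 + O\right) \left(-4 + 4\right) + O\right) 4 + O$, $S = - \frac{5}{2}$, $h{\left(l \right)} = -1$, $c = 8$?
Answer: $-25$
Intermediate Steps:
$S = - \frac{5}{2}$ ($S = \left(-5\right) \frac{1}{2} = - \frac{5}{2} \approx -2.5$)
$j{\left(O \right)} = 5 O$ ($j{\left(O \right)} = \left(\left(1 + O\right) 0 + O\right) 4 + O = \left(0 + O\right) 4 + O = O 4 + O = 4 O + O = 5 O$)
$R{\left(L \right)} = -20$ ($R{\left(L \right)} = 8 \left(- \frac{5}{2}\right) = -20$)
$R{\left(-17 \right)} + j{\left(h{\left(2 \right)} \right)} = -20 + 5 \left(-1\right) = -20 - 5 = -25$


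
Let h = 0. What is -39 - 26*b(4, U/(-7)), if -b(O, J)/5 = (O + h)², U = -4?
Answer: 2041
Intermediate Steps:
b(O, J) = -5*O² (b(O, J) = -5*(O + 0)² = -5*O²)
-39 - 26*b(4, U/(-7)) = -39 - (-130)*4² = -39 - (-130)*16 = -39 - 26*(-80) = -39 + 2080 = 2041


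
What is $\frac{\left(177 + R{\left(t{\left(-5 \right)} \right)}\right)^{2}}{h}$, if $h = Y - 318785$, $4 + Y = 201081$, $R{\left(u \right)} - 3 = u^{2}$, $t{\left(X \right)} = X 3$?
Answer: $- \frac{54675}{39236} \approx -1.3935$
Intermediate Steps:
$t{\left(X \right)} = 3 X$
$R{\left(u \right)} = 3 + u^{2}$
$Y = 201077$ ($Y = -4 + 201081 = 201077$)
$h = -117708$ ($h = 201077 - 318785 = -117708$)
$\frac{\left(177 + R{\left(t{\left(-5 \right)} \right)}\right)^{2}}{h} = \frac{\left(177 + \left(3 + \left(3 \left(-5\right)\right)^{2}\right)\right)^{2}}{-117708} = \left(177 + \left(3 + \left(-15\right)^{2}\right)\right)^{2} \left(- \frac{1}{117708}\right) = \left(177 + \left(3 + 225\right)\right)^{2} \left(- \frac{1}{117708}\right) = \left(177 + 228\right)^{2} \left(- \frac{1}{117708}\right) = 405^{2} \left(- \frac{1}{117708}\right) = 164025 \left(- \frac{1}{117708}\right) = - \frac{54675}{39236}$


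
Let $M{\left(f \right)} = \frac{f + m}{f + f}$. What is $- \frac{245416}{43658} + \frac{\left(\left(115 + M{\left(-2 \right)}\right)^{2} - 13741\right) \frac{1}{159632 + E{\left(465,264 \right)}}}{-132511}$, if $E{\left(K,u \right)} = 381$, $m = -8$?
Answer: $- \frac{10407347798326345}{1851403290456188} \approx -5.6213$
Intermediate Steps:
$M{\left(f \right)} = \frac{-8 + f}{2 f}$ ($M{\left(f \right)} = \frac{f - 8}{f + f} = \frac{-8 + f}{2 f}$)
$- \frac{245416}{43658} + \frac{\left(\left(115 + M{\left(-2 \right)}\right)^{2} - 13741\right) \frac{1}{159632 + E{\left(465,264 \right)}}}{-132511} = - \frac{245416}{43658} + \frac{\left(\left(115 + \frac{-8 - 2}{2 \left(-2\right)}\right)^{2} - 13741\right) \frac{1}{159632 + 381}}{-132511} = \left(-245416\right) \frac{1}{43658} + \frac{\left(115 + \frac{1}{2} \left(- \frac{1}{2}\right) \left(-10\right)\right)^{2} - 13741}{160013} \left(- \frac{1}{132511}\right) = - \frac{122708}{21829} + \left(\left(115 + \frac{5}{2}\right)^{2} - 13741\right) \frac{1}{160013} \left(- \frac{1}{132511}\right) = - \frac{122708}{21829} + \left(\left(\frac{235}{2}\right)^{2} - 13741\right) \frac{1}{160013} \left(- \frac{1}{132511}\right) = - \frac{122708}{21829} + \left(\frac{55225}{4} - 13741\right) \frac{1}{160013} \left(- \frac{1}{132511}\right) = - \frac{122708}{21829} + \frac{261}{4} \cdot \frac{1}{160013} \left(- \frac{1}{132511}\right) = - \frac{122708}{21829} + \frac{261}{640052} \left(- \frac{1}{132511}\right) = - \frac{122708}{21829} - \frac{261}{84813930572} = - \frac{10407347798326345}{1851403290456188}$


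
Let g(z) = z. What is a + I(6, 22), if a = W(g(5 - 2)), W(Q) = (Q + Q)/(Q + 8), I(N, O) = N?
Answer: 72/11 ≈ 6.5455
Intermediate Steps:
W(Q) = 2*Q/(8 + Q) (W(Q) = (2*Q)/(8 + Q) = 2*Q/(8 + Q))
a = 6/11 (a = 2*(5 - 2)/(8 + (5 - 2)) = 2*3/(8 + 3) = 2*3/11 = 2*3*(1/11) = 6/11 ≈ 0.54545)
a + I(6, 22) = 6/11 + 6 = 72/11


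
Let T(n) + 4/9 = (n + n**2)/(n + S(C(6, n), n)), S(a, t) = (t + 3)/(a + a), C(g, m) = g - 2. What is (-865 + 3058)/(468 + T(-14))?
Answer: 809217/168160 ≈ 4.8122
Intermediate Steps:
C(g, m) = -2 + g
S(a, t) = (3 + t)/(2*a) (S(a, t) = (3 + t)/((2*a)) = (3 + t)*(1/(2*a)) = (3 + t)/(2*a))
T(n) = -4/9 + (n + n**2)/(3/8 + 9*n/8) (T(n) = -4/9 + (n + n**2)/(n + (3 + n)/(2*(-2 + 6))) = -4/9 + (n + n**2)/(n + (1/2)*(3 + n)/4) = -4/9 + (n + n**2)/(n + (1/2)*(1/4)*(3 + n)) = -4/9 + (n + n**2)/(n + (3/8 + n/8)) = -4/9 + (n + n**2)/(3/8 + 9*n/8))
(-865 + 3058)/(468 + T(-14)) = (-865 + 3058)/(468 + 4*(-1 + 3*(-14) + 6*(-14)**2)/(9*(1 + 3*(-14)))) = 2193/(468 + 4*(-1 - 42 + 6*196)/(9*(1 - 42))) = 2193/(468 + (4/9)*(-1 - 42 + 1176)/(-41)) = 2193/(468 + (4/9)*(-1/41)*1133) = 2193/(468 - 4532/369) = 2193/(168160/369) = 2193*(369/168160) = 809217/168160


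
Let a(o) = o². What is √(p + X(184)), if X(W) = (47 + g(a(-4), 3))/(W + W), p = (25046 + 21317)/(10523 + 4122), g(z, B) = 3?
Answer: √5993586075390/1347340 ≈ 1.8170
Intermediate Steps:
p = 46363/14645 ≈ 3.1658
X(W) = 25/W (X(W) = (47 + 3)/(W + W) = 50/((2*W)) = 50*(1/(2*W)) = 25/W)
√(p + X(184)) = √(46363/14645 + 25/184) = √(8896917/2694680) = √5993586075390/1347340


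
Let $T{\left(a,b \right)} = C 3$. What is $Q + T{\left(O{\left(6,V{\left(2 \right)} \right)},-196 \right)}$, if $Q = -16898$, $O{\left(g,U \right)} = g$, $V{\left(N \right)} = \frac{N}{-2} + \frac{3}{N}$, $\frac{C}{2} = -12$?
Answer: $-16970$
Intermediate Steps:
$C = -24$ ($C = 2 \left(-12\right) = -24$)
$V{\left(N \right)} = \frac{3}{N} - \frac{N}{2}$ ($V{\left(N \right)} = N \left(- \frac{1}{2}\right) + \frac{3}{N} = - \frac{N}{2} + \frac{3}{N} = \frac{3}{N} - \frac{N}{2}$)
$T{\left(a,b \right)} = -72$ ($T{\left(a,b \right)} = \left(-24\right) 3 = -72$)
$Q + T{\left(O{\left(6,V{\left(2 \right)} \right)},-196 \right)} = -16898 - 72 = -16970$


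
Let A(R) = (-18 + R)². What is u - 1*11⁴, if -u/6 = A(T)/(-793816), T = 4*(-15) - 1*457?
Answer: -5810271353/396908 ≈ -14639.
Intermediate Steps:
T = -517 (T = -60 - 457 = -517)
u = 858675/396908 (u = -6*(-18 - 517)²/(-793816) = -6*(-535)²*(-1)/793816 = -1717350*(-1)/793816 = -6*(-286225/793816) = 858675/396908 ≈ 2.1634)
u - 1*11⁴ = 858675/396908 - 1*11⁴ = 858675/396908 - 1*14641 = 858675/396908 - 14641 = -5810271353/396908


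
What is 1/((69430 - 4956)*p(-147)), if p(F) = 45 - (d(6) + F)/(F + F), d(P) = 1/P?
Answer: 882/2530572263 ≈ 3.4854e-7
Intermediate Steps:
p(F) = 45 - (⅙ + F)/(2*F) (p(F) = 45 - (1/6 + F)/(F + F) = 45 - (⅙ + F)/(2*F))
1/((69430 - 4956)*p(-147)) = 1/((69430 - 4956)*(((1/12)*(-1 + 534*(-147))/(-147)))) = 1/(64474*(((1/12)*(-1/147)*(-1 - 78498)))) = 1/(64474*(((1/12)*(-1/147)*(-78499)))) = 1/(64474*(78499/1764)) = (1/64474)*(1764/78499) = 882/2530572263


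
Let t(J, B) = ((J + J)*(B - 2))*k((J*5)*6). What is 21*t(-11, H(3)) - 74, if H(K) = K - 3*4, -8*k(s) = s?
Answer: 419117/2 ≈ 2.0956e+5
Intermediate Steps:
k(s) = -s/8
H(K) = -12 + K (H(K) = K - 12 = -12 + K)
t(J, B) = -15*J²*(-2 + B)/2 (t(J, B) = ((J + J)*(B - 2))*(-J*5*6/8) = ((2*J)*(-2 + B))*(-5*J*6/8) = (2*J*(-2 + B))*(-15*J/4) = -15*J²*(-2 + B)/2)
21*t(-11, H(3)) - 74 = 21*((15/2)*(-11)²*(2 - (-12 + 3))) - 74 = 21*((15/2)*121*(2 - 1*(-9))) - 74 = 21*((15/2)*121*(2 + 9)) - 74 = 21*((15/2)*121*11) - 74 = 21*(19965/2) - 74 = 419265/2 - 74 = 419117/2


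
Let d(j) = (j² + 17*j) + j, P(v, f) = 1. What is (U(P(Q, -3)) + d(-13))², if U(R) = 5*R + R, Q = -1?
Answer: 3481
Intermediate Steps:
d(j) = j² + 18*j
U(R) = 6*R
(U(P(Q, -3)) + d(-13))² = (6*1 - 13*(18 - 13))² = (6 - 13*5)² = (6 - 65)² = (-59)² = 3481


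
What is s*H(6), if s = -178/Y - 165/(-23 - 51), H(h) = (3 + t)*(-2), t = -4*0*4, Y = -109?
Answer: -93471/4033 ≈ -23.177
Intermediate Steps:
t = 0 (t = 0*4 = 0)
H(h) = -6 (H(h) = (3 + 0)*(-2) = 3*(-2) = -6)
s = 31157/8066 (s = -178/(-109) - 165/(-23 - 51) = -178*(-1/109) - 165/(-74) = 178/109 - 165*(-1/74) = 178/109 + 165/74 = 31157/8066 ≈ 3.8628)
s*H(6) = (31157/8066)*(-6) = -93471/4033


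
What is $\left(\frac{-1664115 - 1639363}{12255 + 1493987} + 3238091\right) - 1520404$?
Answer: $\frac{1293624499388}{753121} \approx 1.7177 \cdot 10^{6}$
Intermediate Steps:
$\left(\frac{-1664115 - 1639363}{12255 + 1493987} + 3238091\right) - 1520404 = \left(- \frac{3303478}{1506242} + 3238091\right) - 1520404 = \left(\left(-3303478\right) \frac{1}{1506242} + 3238091\right) - 1520404 = \left(- \frac{1651739}{753121} + 3238091\right) - 1520404 = \frac{2438672680272}{753121} - 1520404 = \frac{1293624499388}{753121}$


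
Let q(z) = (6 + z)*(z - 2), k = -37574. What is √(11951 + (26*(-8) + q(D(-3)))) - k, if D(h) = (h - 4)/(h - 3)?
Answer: 37574 + √422533/6 ≈ 37682.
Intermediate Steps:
D(h) = (-4 + h)/(-3 + h)
q(z) = (-2 + z)*(6 + z) (q(z) = (6 + z)*(-2 + z) = (-2 + z)*(6 + z))
√(11951 + (26*(-8) + q(D(-3)))) - k = √(11951 + (26*(-8) + (-12 + ((-4 - 3)/(-3 - 3))² + 4*((-4 - 3)/(-3 - 3))))) - 1*(-37574) = √(11951 + (-208 + (-12 + (-7/(-6))² + 4*(-7/(-6))))) + 37574 = √(11951 + (-208 + (-12 + (-⅙*(-7))² + 4*(-⅙*(-7))))) + 37574 = √(11951 + (-208 + (-12 + (7/6)² + 4*(7/6)))) + 37574 = √(11951 + (-208 + (-12 + 49/36 + 14/3))) + 37574 = √(11951 + (-208 - 215/36)) + 37574 = √(11951 - 7703/36) + 37574 = √(422533/36) + 37574 = √422533/6 + 37574 = 37574 + √422533/6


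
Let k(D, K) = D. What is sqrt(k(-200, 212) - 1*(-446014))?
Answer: sqrt(445814) ≈ 667.69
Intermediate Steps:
sqrt(k(-200, 212) - 1*(-446014)) = sqrt(-200 - 1*(-446014)) = sqrt(-200 + 446014) = sqrt(445814)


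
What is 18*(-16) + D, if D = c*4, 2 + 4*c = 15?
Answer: -275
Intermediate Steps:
c = 13/4 (c = -½ + (¼)*15 = -½ + 15/4 = 13/4 ≈ 3.2500)
D = 13 (D = (13/4)*4 = 13)
18*(-16) + D = 18*(-16) + 13 = -288 + 13 = -275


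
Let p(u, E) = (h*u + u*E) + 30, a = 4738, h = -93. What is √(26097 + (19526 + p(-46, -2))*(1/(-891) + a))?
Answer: √1111310477299/99 ≈ 10648.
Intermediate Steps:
p(u, E) = 30 - 93*u + E*u (p(u, E) = (-93*u + u*E) + 30 = (-93*u + E*u) + 30 = 30 - 93*u + E*u)
√(26097 + (19526 + p(-46, -2))*(1/(-891) + a)) = √(26097 + (19526 + (30 - 93*(-46) - 2*(-46)))*(1/(-891) + 4738)) = √(26097 + (19526 + (30 + 4278 + 92))*(-1/891 + 4738)) = √(26097 + (19526 + 4400)*(4221557/891)) = √(26097 + 23926*(4221557/891)) = √(26097 + 101004972782/891) = √(101028225209/891) = √1111310477299/99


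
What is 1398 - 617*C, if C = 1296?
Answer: -798234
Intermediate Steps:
1398 - 617*C = 1398 - 617*1296 = 1398 - 799632 = -798234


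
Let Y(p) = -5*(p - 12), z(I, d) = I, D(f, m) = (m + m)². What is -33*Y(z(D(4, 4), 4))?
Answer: 8580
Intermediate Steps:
D(f, m) = 4*m² (D(f, m) = (2*m)² = 4*m²)
Y(p) = 60 - 5*p (Y(p) = -5*(-12 + p) = 60 - 5*p)
-33*Y(z(D(4, 4), 4)) = -33*(60 - 20*4²) = -33*(60 - 20*16) = -33*(60 - 5*64) = -33*(60 - 320) = -33*(-260) = 8580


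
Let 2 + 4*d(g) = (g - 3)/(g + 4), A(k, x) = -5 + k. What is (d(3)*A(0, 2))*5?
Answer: 25/2 ≈ 12.500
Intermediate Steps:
d(g) = -½ + (-3 + g)/(4*(4 + g)) (d(g) = -½ + ((g - 3)/(g + 4))/4 = -½ + ((-3 + g)/(4 + g))/4 = -½ + (-3 + g)/(4*(4 + g)))
(d(3)*A(0, 2))*5 = (((-11 - 1*3)/(4*(4 + 3)))*(-5 + 0))*5 = (((¼)*(-11 - 3)/7)*(-5))*5 = (((¼)*(⅐)*(-14))*(-5))*5 = -½*(-5)*5 = (5/2)*5 = 25/2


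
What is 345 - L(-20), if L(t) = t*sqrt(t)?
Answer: 345 + 40*I*sqrt(5) ≈ 345.0 + 89.443*I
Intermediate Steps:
L(t) = t**(3/2)
345 - L(-20) = 345 - (-20)**(3/2) = 345 - (-40)*I*sqrt(5) = 345 + 40*I*sqrt(5)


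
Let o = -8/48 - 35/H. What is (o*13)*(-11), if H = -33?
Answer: -767/6 ≈ -127.83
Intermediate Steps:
o = 59/66 (o = -8/48 - 35/(-33) = -8*1/48 - 35*(-1/33) = -⅙ + 35/33 = 59/66 ≈ 0.89394)
(o*13)*(-11) = ((59/66)*13)*(-11) = (767/66)*(-11) = -767/6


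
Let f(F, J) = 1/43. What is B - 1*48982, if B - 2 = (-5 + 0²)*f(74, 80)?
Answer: -2106145/43 ≈ -48980.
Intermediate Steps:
f(F, J) = 1/43
B = 81/43 (B = 2 + (-5 + 0²)*(1/43) = 2 + (-5 + 0)*(1/43) = 2 - 5*1/43 = 2 - 5/43 = 81/43 ≈ 1.8837)
B - 1*48982 = 81/43 - 1*48982 = 81/43 - 48982 = -2106145/43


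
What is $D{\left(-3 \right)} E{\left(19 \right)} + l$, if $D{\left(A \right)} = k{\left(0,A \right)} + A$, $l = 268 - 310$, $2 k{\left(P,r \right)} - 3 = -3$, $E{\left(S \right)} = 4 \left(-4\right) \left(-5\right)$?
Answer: $-282$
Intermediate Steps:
$E{\left(S \right)} = 80$ ($E{\left(S \right)} = \left(-16\right) \left(-5\right) = 80$)
$k{\left(P,r \right)} = 0$ ($k{\left(P,r \right)} = \frac{3}{2} + \frac{1}{2} \left(-3\right) = \frac{3}{2} - \frac{3}{2} = 0$)
$l = -42$ ($l = 268 - 310 = -42$)
$D{\left(A \right)} = A$ ($D{\left(A \right)} = 0 + A = A$)
$D{\left(-3 \right)} E{\left(19 \right)} + l = \left(-3\right) 80 - 42 = -240 - 42 = -282$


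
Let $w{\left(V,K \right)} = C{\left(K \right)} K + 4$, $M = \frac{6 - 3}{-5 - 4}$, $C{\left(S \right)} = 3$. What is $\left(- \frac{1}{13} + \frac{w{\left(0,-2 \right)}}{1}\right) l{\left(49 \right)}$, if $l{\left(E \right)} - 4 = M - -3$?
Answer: $- \frac{180}{13} \approx -13.846$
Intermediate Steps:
$M = - \frac{1}{3}$ ($M = \frac{3}{-9} = 3 \left(- \frac{1}{9}\right) = - \frac{1}{3} \approx -0.33333$)
$w{\left(V,K \right)} = 4 + 3 K$ ($w{\left(V,K \right)} = 3 K + 4 = 4 + 3 K$)
$l{\left(E \right)} = \frac{20}{3}$ ($l{\left(E \right)} = 4 - - \frac{8}{3} = 4 + \left(- \frac{1}{3} + 3\right) = 4 + \frac{8}{3} = \frac{20}{3}$)
$\left(- \frac{1}{13} + \frac{w{\left(0,-2 \right)}}{1}\right) l{\left(49 \right)} = \left(- \frac{1}{13} + \frac{4 + 3 \left(-2\right)}{1}\right) \frac{20}{3} = \left(\left(-1\right) \frac{1}{13} + \left(4 - 6\right) 1\right) \frac{20}{3} = \left(- \frac{1}{13} - 2\right) \frac{20}{3} = \left(- \frac{27}{13}\right) \frac{20}{3} = - \frac{180}{13}$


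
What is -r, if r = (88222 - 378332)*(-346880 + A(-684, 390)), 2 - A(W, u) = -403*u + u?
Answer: -55149330780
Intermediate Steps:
A(W, u) = 2 + 402*u (A(W, u) = 2 - (-403*u + u) = 2 - (-402)*u = 2 + 402*u)
r = 55149330780 (r = (88222 - 378332)*(-346880 + (2 + 402*390)) = -290110*(-346880 + (2 + 156780)) = -290110*(-346880 + 156782) = -290110*(-190098) = 55149330780)
-r = -1*55149330780 = -55149330780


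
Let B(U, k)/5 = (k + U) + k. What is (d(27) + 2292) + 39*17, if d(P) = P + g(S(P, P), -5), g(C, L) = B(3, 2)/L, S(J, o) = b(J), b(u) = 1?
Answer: 2975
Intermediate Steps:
S(J, o) = 1
B(U, k) = 5*U + 10*k (B(U, k) = 5*((k + U) + k) = 5*((U + k) + k) = 5*(U + 2*k) = 5*U + 10*k)
g(C, L) = 35/L (g(C, L) = (5*3 + 10*2)/L = (15 + 20)/L = 35/L)
d(P) = -7 + P (d(P) = P + 35/(-5) = P + 35*(-⅕) = P - 7 = -7 + P)
(d(27) + 2292) + 39*17 = ((-7 + 27) + 2292) + 39*17 = (20 + 2292) + 663 = 2312 + 663 = 2975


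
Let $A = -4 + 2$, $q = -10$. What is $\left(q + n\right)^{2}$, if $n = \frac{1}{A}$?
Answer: $\frac{441}{4} \approx 110.25$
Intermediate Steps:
$A = -2$
$n = - \frac{1}{2}$ ($n = \frac{1}{-2} = - \frac{1}{2} \approx -0.5$)
$\left(q + n\right)^{2} = \left(-10 - \frac{1}{2}\right)^{2} = \left(- \frac{21}{2}\right)^{2} = \frac{441}{4}$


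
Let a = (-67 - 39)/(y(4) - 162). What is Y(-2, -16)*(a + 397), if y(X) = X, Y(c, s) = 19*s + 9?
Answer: -9267720/79 ≈ -1.1731e+5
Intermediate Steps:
Y(c, s) = 9 + 19*s
a = 53/79 (a = (-67 - 39)/(4 - 162) = -106/(-158) = -106*(-1/158) = 53/79 ≈ 0.67089)
Y(-2, -16)*(a + 397) = (9 + 19*(-16))*(53/79 + 397) = (9 - 304)*(31416/79) = -295*31416/79 = -9267720/79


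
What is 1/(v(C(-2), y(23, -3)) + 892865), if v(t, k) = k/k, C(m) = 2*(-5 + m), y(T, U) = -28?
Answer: 1/892866 ≈ 1.1200e-6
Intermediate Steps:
C(m) = -10 + 2*m
v(t, k) = 1
1/(v(C(-2), y(23, -3)) + 892865) = 1/(1 + 892865) = 1/892866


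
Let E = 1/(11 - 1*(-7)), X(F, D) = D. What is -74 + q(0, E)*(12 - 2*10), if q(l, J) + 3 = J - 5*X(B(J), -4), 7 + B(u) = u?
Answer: -1894/9 ≈ -210.44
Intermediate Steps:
B(u) = -7 + u
E = 1/18 (E = 1/(11 + 7) = 1/18 ≈ 0.055556)
q(l, J) = 17 + J (q(l, J) = -3 + (J - 5*(-4)) = -3 + (J + 20) = -3 + (20 + J) = 17 + J)
-74 + q(0, E)*(12 - 2*10) = -74 + (17 + 1/18)*(12 - 2*10) = -74 + 307*(12 - 20)/18 = -74 + (307/18)*(-8) = -74 - 1228/9 = -1894/9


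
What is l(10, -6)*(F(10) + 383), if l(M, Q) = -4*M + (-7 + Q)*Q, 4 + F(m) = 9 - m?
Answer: 14364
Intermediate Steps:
F(m) = 5 - m (F(m) = -4 + (9 - m) = 5 - m)
l(M, Q) = -4*M + Q*(-7 + Q)
l(10, -6)*(F(10) + 383) = ((-6)² - 7*(-6) - 4*10)*((5 - 1*10) + 383) = (36 + 42 - 40)*((5 - 10) + 383) = 38*(-5 + 383) = 38*378 = 14364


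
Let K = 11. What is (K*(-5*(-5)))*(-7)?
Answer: -1925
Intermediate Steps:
(K*(-5*(-5)))*(-7) = (11*(-5*(-5)))*(-7) = (11*25)*(-7) = 275*(-7) = -1925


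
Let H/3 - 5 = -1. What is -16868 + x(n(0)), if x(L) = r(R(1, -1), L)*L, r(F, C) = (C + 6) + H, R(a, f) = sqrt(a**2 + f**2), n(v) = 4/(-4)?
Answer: -16885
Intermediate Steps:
n(v) = -1 (n(v) = 4*(-1/4) = -1)
H = 12 (H = 15 + 3*(-1) = 15 - 3 = 12)
r(F, C) = 18 + C (r(F, C) = (C + 6) + 12 = (6 + C) + 12 = 18 + C)
x(L) = L*(18 + L) (x(L) = (18 + L)*L = L*(18 + L))
-16868 + x(n(0)) = -16868 - (18 - 1) = -16868 - 1*17 = -16868 - 17 = -16885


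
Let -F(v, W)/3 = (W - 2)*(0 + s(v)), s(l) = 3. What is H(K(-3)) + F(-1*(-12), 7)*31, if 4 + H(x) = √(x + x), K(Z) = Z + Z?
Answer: -1399 + 2*I*√3 ≈ -1399.0 + 3.4641*I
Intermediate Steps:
K(Z) = 2*Z
H(x) = -4 + √2*√x (H(x) = -4 + √(x + x) = -4 + √(2*x) = -4 + √2*√x)
F(v, W) = 18 - 9*W (F(v, W) = -3*(W - 2)*(0 + 3) = -3*(-2 + W)*3 = -3*(-6 + 3*W) = 18 - 9*W)
H(K(-3)) + F(-1*(-12), 7)*31 = (-4 + √2*√(2*(-3))) + (18 - 9*7)*31 = (-4 + √2*√(-6)) + (18 - 63)*31 = (-4 + √2*(I*√6)) - 45*31 = (-4 + 2*I*√3) - 1395 = -1399 + 2*I*√3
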